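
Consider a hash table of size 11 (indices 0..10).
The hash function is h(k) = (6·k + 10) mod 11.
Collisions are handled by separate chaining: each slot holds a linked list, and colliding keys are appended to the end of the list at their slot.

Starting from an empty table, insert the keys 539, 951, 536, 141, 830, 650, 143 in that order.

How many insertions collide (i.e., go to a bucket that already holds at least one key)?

2

539 -> bucket 10
951 -> bucket 7
536 -> bucket 3
141 -> bucket 9
830 -> bucket 7 (collision)
650 -> bucket 5
143 -> bucket 10 (collision)
Final buckets:
0: .
1: .
2: .
3: 536
4: .
5: 650
6: .
7: 951 -> 830
8: .
9: 141
10: 539 -> 143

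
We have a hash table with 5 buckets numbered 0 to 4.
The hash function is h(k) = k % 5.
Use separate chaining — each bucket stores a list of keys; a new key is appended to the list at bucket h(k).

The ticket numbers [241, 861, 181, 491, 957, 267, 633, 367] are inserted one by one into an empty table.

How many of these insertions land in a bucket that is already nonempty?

5

Insert 241: h=1, bucket 1 empty -> new chain.
Insert 861: h=1, bucket 1 nonempty -> append to chain.
Insert 181: h=1, bucket 1 nonempty -> append to chain.
Insert 491: h=1, bucket 1 nonempty -> append to chain.
Insert 957: h=2, bucket 2 empty -> new chain.
Insert 267: h=2, bucket 2 nonempty -> append to chain.
Insert 633: h=3, bucket 3 empty -> new chain.
Insert 367: h=2, bucket 2 nonempty -> append to chain.
Final buckets:
0: _
1: 241 -> 861 -> 181 -> 491
2: 957 -> 267 -> 367
3: 633
4: _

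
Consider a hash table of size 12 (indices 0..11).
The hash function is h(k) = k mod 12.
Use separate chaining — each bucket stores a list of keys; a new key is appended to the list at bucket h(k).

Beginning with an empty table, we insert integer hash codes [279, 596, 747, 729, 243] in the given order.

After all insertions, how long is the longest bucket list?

3

279 → bucket 3
596 → bucket 8
747 → bucket 3 (collision)
729 → bucket 9
243 → bucket 3 (collision)
Final buckets:
0: -
1: -
2: -
3: 279 -> 747 -> 243
4: -
5: -
6: -
7: -
8: 596
9: 729
10: -
11: -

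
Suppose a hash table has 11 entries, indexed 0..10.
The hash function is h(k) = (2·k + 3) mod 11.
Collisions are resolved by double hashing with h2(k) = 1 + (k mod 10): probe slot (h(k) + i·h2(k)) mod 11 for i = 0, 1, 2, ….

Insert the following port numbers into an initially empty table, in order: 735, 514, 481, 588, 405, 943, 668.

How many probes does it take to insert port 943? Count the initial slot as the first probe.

4

Insert 735: h=10, slot 10 empty -> index 10.
Insert 514: h=8, slot 8 empty -> index 8.
Insert 481: h=8, h2=2, slots 8,10 occupied -> index 1.
Insert 588: h=2, slot 2 empty -> index 2.
Insert 405: h=10, h2=6, slot 10 occupied -> index 5.
Insert 943: h=8, h2=4, slots 8,1,5 occupied -> index 9.
Insert 668: h=8, h2=9, slot 8 occupied -> index 6.
Table: [., 481, 588, ., ., 405, 668, ., 514, 943, 735]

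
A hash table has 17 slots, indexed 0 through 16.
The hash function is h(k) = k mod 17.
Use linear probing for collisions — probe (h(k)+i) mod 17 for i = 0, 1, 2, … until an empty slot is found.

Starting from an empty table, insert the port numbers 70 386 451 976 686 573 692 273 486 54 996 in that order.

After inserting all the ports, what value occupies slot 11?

996

70 hashes to 2; slot 2 is free => place at 2.
386 hashes to 12; slot 12 is free => place at 12.
451 hashes to 9; slot 9 is free => place at 9.
976 hashes to 7; slot 7 is free => place at 7.
686 hashes to 6; slot 6 is free => place at 6.
573 hashes to 12; 12 taken => place at 13.
692 hashes to 12; 12,13 taken => place at 14.
273 hashes to 1; slot 1 is free => place at 1.
486 hashes to 10; slot 10 is free => place at 10.
54 hashes to 3; slot 3 is free => place at 3.
996 hashes to 10; 10 taken => place at 11.
Table: [—, 273, 70, 54, —, —, 686, 976, —, 451, 486, 996, 386, 573, 692, —, —]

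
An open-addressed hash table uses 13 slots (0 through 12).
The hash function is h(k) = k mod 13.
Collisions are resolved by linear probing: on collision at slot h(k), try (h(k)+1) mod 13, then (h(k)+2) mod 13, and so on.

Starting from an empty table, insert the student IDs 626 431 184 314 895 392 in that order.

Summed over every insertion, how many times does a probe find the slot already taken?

10

626 hashes to 2; slot 2 is free => place at 2.
431 hashes to 2; 2 taken => place at 3.
184 hashes to 2; 2,3 taken => place at 4.
314 hashes to 2; 2,3,4 taken => place at 5.
895 hashes to 11; slot 11 is free => place at 11.
392 hashes to 2; 2,3,4,5 taken => place at 6.
Table: [∅, ∅, 626, 431, 184, 314, 392, ∅, ∅, ∅, ∅, 895, ∅]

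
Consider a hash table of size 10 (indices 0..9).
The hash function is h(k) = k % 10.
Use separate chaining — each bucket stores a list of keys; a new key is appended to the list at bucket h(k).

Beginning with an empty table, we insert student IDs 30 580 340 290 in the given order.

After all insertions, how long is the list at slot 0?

Insert 30: h=0, bucket 0 empty -> new chain.
Insert 580: h=0, bucket 0 nonempty -> append to chain.
Insert 340: h=0, bucket 0 nonempty -> append to chain.
Insert 290: h=0, bucket 0 nonempty -> append to chain.
Final buckets:
0: 30 -> 580 -> 340 -> 290
1: —
2: —
3: —
4: —
5: —
6: —
7: —
8: —
9: —

4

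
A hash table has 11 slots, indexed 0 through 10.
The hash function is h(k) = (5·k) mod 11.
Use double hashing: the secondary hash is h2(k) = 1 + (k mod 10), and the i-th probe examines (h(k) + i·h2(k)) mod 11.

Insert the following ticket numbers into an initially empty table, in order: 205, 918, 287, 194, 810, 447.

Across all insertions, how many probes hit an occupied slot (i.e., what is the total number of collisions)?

4

205: h=2 => slot 2
918: h=3 => slot 3
287: h=5 => slot 5
194: h=2, h2=5, probe 2,7 => slot 7
810: h=2, h2=1, probe 2,3,4 => slot 4
447: h=2, h2=8, probe 2,10 => slot 10
Table: [., ., 205, 918, 810, 287, ., 194, ., ., 447]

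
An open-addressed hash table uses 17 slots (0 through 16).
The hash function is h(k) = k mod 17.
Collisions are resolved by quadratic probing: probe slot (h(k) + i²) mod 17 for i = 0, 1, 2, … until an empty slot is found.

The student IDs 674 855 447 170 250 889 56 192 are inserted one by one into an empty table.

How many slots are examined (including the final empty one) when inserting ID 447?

2

674: h=11 → slot 11
855: h=5 → slot 5
447: h=5, probe 5,6 → slot 6
170: h=0 → slot 0
250: h=12 → slot 12
889: h=5, probe 5,6,9 → slot 9
56: h=5, probe 5,6,9,14 → slot 14
192: h=5, probe 5,6,9,14,4 → slot 4
Table: [170, ∅, ∅, ∅, 192, 855, 447, ∅, ∅, 889, ∅, 674, 250, ∅, 56, ∅, ∅]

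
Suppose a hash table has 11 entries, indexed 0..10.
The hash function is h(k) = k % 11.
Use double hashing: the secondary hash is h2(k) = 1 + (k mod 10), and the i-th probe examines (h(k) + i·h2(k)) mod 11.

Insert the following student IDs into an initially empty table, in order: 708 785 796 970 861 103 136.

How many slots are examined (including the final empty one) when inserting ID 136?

3

708: h=4 -> slot 4
785: h=4, h2=6, probe 4,10 -> slot 10
796: h=4, h2=7, probe 4,0 -> slot 0
970: h=2 -> slot 2
861: h=3 -> slot 3
103: h=4, h2=4, probe 4,8 -> slot 8
136: h=4, h2=7, probe 4,0,7 -> slot 7
Table: [796, ., 970, 861, 708, ., ., 136, 103, ., 785]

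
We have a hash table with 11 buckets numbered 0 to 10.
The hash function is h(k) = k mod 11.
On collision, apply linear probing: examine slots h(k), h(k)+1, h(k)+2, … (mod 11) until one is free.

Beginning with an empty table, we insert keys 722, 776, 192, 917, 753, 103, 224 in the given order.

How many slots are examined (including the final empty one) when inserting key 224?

722: h=7 => slot 7
776: h=6 => slot 6
192: h=5 => slot 5
917: h=4 => slot 4
753: h=5, probe 5,6,7,8 => slot 8
103: h=4, probe 4,5,6,7,8,9 => slot 9
224: h=4, probe 4,5,6,7,8,9,10 => slot 10
Table: [_, _, _, _, 917, 192, 776, 722, 753, 103, 224]

7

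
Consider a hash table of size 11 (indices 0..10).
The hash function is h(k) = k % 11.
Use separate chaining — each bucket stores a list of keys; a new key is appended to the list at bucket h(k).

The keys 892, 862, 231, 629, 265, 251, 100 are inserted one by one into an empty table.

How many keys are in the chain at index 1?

892 -> bucket 1
862 -> bucket 4
231 -> bucket 0
629 -> bucket 2
265 -> bucket 1 (collision)
251 -> bucket 9
100 -> bucket 1 (collision)
Final buckets:
0: 231
1: 892 -> 265 -> 100
2: 629
3: .
4: 862
5: .
6: .
7: .
8: .
9: 251
10: .

3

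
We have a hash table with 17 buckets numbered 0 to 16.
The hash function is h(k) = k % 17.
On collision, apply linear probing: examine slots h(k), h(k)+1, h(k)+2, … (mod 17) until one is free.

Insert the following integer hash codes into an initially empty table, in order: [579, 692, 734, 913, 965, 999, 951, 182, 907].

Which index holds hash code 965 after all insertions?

14

579 hashes to 1; slot 1 is free => place at 1.
692 hashes to 12; slot 12 is free => place at 12.
734 hashes to 3; slot 3 is free => place at 3.
913 hashes to 12; 12 taken => place at 13.
965 hashes to 13; 13 taken => place at 14.
999 hashes to 13; 13,14 taken => place at 15.
951 hashes to 16; slot 16 is free => place at 16.
182 hashes to 12; 12,13,14,15,16 taken => place at 0.
907 hashes to 6; slot 6 is free => place at 6.
Table: [182, 579, ., 734, ., ., 907, ., ., ., ., ., 692, 913, 965, 999, 951]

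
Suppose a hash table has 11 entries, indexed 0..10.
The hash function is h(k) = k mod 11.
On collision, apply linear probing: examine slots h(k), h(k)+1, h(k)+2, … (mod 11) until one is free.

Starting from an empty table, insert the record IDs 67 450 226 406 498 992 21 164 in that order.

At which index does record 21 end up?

Insert 67: h=1, slot 1 empty → index 1.
Insert 450: h=10, slot 10 empty → index 10.
Insert 226: h=6, slot 6 empty → index 6.
Insert 406: h=10, slot 10 occupied → index 0.
Insert 498: h=3, slot 3 empty → index 3.
Insert 992: h=2, slot 2 empty → index 2.
Insert 21: h=10, slots 10,0,1,2,3 occupied → index 4.
Insert 164: h=10, slots 10,0,1,2,3,4 occupied → index 5.
Table: [406, 67, 992, 498, 21, 164, 226, -, -, -, 450]

4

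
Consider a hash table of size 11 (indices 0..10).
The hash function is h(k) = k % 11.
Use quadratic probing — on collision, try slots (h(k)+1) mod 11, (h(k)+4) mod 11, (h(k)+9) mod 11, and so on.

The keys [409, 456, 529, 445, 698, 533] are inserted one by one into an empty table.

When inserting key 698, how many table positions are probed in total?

3

409 hashes to 2; slot 2 is free => place at 2.
456 hashes to 5; slot 5 is free => place at 5.
529 hashes to 1; slot 1 is free => place at 1.
445 hashes to 5; 5 taken => place at 6.
698 hashes to 5; 5,6 taken => place at 9.
533 hashes to 5; 5,6,9 taken => place at 3.
Table: [∅, 529, 409, 533, ∅, 456, 445, ∅, ∅, 698, ∅]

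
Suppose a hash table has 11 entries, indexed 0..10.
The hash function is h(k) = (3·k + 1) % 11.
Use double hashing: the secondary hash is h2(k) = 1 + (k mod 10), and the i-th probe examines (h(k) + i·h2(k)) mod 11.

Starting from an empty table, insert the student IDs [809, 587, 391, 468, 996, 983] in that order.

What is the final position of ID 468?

6

809: h=8 -> slot 8
587: h=2 -> slot 2
391: h=8, h2=2, probe 8,10 -> slot 10
468: h=8, h2=9, probe 8,6 -> slot 6
996: h=8, h2=7, probe 8,4 -> slot 4
983: h=2, h2=4, probe 2,6,10,3 -> slot 3
Table: [_, _, 587, 983, 996, _, 468, _, 809, _, 391]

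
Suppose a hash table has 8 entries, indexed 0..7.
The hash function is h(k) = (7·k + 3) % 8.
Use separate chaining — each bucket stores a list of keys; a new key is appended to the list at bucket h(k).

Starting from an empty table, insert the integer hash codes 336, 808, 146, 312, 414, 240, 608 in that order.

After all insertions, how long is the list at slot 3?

5

Insert 336: h=3, bucket 3 empty -> new chain.
Insert 808: h=3, bucket 3 nonempty -> append to chain.
Insert 146: h=1, bucket 1 empty -> new chain.
Insert 312: h=3, bucket 3 nonempty -> append to chain.
Insert 414: h=5, bucket 5 empty -> new chain.
Insert 240: h=3, bucket 3 nonempty -> append to chain.
Insert 608: h=3, bucket 3 nonempty -> append to chain.
Final buckets:
0: _
1: 146
2: _
3: 336 -> 808 -> 312 -> 240 -> 608
4: _
5: 414
6: _
7: _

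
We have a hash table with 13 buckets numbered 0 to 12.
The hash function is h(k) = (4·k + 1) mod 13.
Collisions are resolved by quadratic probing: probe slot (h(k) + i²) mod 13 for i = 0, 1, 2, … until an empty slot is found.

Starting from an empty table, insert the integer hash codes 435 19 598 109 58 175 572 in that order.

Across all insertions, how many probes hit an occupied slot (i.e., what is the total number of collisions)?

9

435: h=12 → slot 12
19: h=12, probe 12,0 → slot 0
598: h=1 → slot 1
109: h=8 → slot 8
58: h=12, probe 12,0,3 → slot 3
175: h=12, probe 12,0,3,8,2 → slot 2
572: h=1, probe 1,2,5 → slot 5
Table: [19, 598, 175, 58, ., 572, ., ., 109, ., ., ., 435]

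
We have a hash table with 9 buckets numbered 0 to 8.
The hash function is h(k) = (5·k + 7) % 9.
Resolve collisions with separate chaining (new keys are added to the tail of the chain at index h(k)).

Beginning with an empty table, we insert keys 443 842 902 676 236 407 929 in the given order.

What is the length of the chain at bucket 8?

5

Insert 443: h=8, bucket 8 empty → new chain.
Insert 842: h=5, bucket 5 empty → new chain.
Insert 902: h=8, bucket 8 nonempty → append to chain.
Insert 676: h=3, bucket 3 empty → new chain.
Insert 236: h=8, bucket 8 nonempty → append to chain.
Insert 407: h=8, bucket 8 nonempty → append to chain.
Insert 929: h=8, bucket 8 nonempty → append to chain.
Final buckets:
0: -
1: -
2: -
3: 676
4: -
5: 842
6: -
7: -
8: 443 -> 902 -> 236 -> 407 -> 929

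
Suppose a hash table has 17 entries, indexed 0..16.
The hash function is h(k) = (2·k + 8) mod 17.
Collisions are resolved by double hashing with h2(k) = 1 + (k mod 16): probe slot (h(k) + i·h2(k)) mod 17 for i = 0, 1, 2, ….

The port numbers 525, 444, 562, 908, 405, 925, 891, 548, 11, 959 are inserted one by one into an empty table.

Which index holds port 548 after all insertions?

525: h=4 -> slot 4
444: h=12 -> slot 12
562: h=10 -> slot 10
908: h=5 -> slot 5
405: h=2 -> slot 2
925: h=5, h2=14, probe 5,2,16 -> slot 16
891: h=5, h2=12, probe 5,0 -> slot 0
548: h=16, h2=5, probe 16,4,9 -> slot 9
11: h=13 -> slot 13
959: h=5, h2=16, probe 5,4,3 -> slot 3
Table: [891, ., 405, 959, 525, 908, ., ., ., 548, 562, ., 444, 11, ., ., 925]

9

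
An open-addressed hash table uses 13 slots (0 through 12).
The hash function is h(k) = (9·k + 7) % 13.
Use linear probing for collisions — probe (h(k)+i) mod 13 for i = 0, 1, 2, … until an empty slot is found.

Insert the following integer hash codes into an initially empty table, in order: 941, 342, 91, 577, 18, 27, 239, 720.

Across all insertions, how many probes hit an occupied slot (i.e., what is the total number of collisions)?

14

941 hashes to 0; slot 0 is free -> place at 0.
342 hashes to 4; slot 4 is free -> place at 4.
91 hashes to 7; slot 7 is free -> place at 7.
577 hashes to 0; 0 taken -> place at 1.
18 hashes to 0; 0,1 taken -> place at 2.
27 hashes to 3; slot 3 is free -> place at 3.
239 hashes to 0; 0,1,2,3,4 taken -> place at 5.
720 hashes to 0; 0,1,2,3,4,5 taken -> place at 6.
Table: [941, 577, 18, 27, 342, 239, 720, 91, -, -, -, -, -]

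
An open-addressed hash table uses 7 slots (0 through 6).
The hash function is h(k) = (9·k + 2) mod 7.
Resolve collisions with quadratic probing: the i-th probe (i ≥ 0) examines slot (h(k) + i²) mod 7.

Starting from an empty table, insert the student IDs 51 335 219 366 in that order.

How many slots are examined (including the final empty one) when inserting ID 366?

51 hashes to 6; slot 6 is free => place at 6.
335 hashes to 0; slot 0 is free => place at 0.
219 hashes to 6; 6,0 taken => place at 3.
366 hashes to 6; 6,0,3 taken => place at 1.
Table: [335, 366, ., 219, ., ., 51]

4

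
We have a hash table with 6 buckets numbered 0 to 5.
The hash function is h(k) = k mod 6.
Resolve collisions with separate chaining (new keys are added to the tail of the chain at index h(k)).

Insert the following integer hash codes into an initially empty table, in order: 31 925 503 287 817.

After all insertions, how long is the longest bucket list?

31 -> bucket 1
925 -> bucket 1 (collision)
503 -> bucket 5
287 -> bucket 5 (collision)
817 -> bucket 1 (collision)
Final buckets:
0: —
1: 31 -> 925 -> 817
2: —
3: —
4: —
5: 503 -> 287

3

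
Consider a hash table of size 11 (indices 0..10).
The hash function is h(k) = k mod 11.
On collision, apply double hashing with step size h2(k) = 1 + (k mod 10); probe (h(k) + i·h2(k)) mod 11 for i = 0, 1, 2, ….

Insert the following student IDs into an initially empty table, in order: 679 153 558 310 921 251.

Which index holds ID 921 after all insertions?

679: h=8 => slot 8
153: h=10 => slot 10
558: h=8, h2=9, probe 8,6 => slot 6
310: h=2 => slot 2
921: h=8, h2=2, probe 8,10,1 => slot 1
251: h=9 => slot 9
Table: [∅, 921, 310, ∅, ∅, ∅, 558, ∅, 679, 251, 153]

1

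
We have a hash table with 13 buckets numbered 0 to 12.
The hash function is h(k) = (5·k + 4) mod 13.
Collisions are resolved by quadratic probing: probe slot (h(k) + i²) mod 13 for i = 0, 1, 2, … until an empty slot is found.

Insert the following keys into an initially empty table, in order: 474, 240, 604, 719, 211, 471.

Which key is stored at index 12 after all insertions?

604

474 hashes to 8; slot 8 is free -> place at 8.
240 hashes to 8; 8 taken -> place at 9.
604 hashes to 8; 8,9 taken -> place at 12.
719 hashes to 11; slot 11 is free -> place at 11.
211 hashes to 6; slot 6 is free -> place at 6.
471 hashes to 6; 6 taken -> place at 7.
Table: [-, -, -, -, -, -, 211, 471, 474, 240, -, 719, 604]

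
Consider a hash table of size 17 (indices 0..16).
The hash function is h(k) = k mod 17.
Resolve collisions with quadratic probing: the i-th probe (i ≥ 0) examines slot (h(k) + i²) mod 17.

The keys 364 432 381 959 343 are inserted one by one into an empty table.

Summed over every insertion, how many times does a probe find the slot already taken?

364 hashes to 7; slot 7 is free => place at 7.
432 hashes to 7; 7 taken => place at 8.
381 hashes to 7; 7,8 taken => place at 11.
959 hashes to 7; 7,8,11 taken => place at 16.
343 hashes to 3; slot 3 is free => place at 3.
Table: [_, _, _, 343, _, _, _, 364, 432, _, _, 381, _, _, _, _, 959]

6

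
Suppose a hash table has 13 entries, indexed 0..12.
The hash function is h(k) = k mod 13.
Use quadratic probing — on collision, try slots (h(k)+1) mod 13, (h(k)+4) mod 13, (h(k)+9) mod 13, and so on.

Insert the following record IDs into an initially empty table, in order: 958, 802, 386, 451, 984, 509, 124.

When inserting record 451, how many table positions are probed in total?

4

958 hashes to 9; slot 9 is free -> place at 9.
802 hashes to 9; 9 taken -> place at 10.
386 hashes to 9; 9,10 taken -> place at 0.
451 hashes to 9; 9,10,0 taken -> place at 5.
984 hashes to 9; 9,10,0,5 taken -> place at 12.
509 hashes to 2; slot 2 is free -> place at 2.
124 hashes to 7; slot 7 is free -> place at 7.
Table: [386, ., 509, ., ., 451, ., 124, ., 958, 802, ., 984]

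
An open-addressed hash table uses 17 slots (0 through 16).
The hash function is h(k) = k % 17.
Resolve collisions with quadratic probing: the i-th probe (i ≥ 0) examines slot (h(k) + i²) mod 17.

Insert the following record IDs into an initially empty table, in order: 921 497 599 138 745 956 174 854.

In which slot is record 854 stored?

921: h=3 → slot 3
497: h=4 → slot 4
599: h=4, probe 4,5 → slot 5
138: h=2 → slot 2
745: h=14 → slot 14
956: h=4, probe 4,5,8 → slot 8
174: h=4, probe 4,5,8,13 → slot 13
854: h=4, probe 4,5,8,13,3,12 → slot 12
Table: [∅, ∅, 138, 921, 497, 599, ∅, ∅, 956, ∅, ∅, ∅, 854, 174, 745, ∅, ∅]

12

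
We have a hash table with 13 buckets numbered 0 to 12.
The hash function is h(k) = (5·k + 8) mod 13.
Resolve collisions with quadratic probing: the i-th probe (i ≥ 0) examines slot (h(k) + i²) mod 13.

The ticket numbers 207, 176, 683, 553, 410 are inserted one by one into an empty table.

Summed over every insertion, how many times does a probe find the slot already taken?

6

Insert 207: h=3, slot 3 empty → index 3.
Insert 176: h=4, slot 4 empty → index 4.
Insert 683: h=4, slot 4 occupied → index 5.
Insert 553: h=4, slots 4,5 occupied → index 8.
Insert 410: h=4, slots 4,5,8 occupied → index 0.
Table: [410, ., ., 207, 176, 683, ., ., 553, ., ., ., .]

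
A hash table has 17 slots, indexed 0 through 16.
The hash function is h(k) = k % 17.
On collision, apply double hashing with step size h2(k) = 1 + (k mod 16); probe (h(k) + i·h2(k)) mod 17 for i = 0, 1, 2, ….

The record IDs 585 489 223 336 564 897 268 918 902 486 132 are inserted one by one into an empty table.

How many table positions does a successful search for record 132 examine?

Insert 585: h=7, slot 7 empty → index 7.
Insert 489: h=13, slot 13 empty → index 13.
Insert 223: h=2, slot 2 empty → index 2.
Insert 336: h=13, h2=1, slot 13 occupied → index 14.
Insert 564: h=3, slot 3 empty → index 3.
Insert 897: h=13, h2=2, slot 13 occupied → index 15.
Insert 268: h=13, h2=13, slot 13 occupied → index 9.
Insert 918: h=0, slot 0 empty → index 0.
Insert 902: h=1, slot 1 empty → index 1.
Insert 486: h=10, slot 10 empty → index 10.
Insert 132: h=13, h2=5, slots 13,1 occupied → index 6.
Table: [918, 902, 223, 564, —, —, 132, 585, —, 268, 486, —, —, 489, 336, 897, —]
Lookup 132: h=13, h2=5, probe 13,1,6 → found at 6.

3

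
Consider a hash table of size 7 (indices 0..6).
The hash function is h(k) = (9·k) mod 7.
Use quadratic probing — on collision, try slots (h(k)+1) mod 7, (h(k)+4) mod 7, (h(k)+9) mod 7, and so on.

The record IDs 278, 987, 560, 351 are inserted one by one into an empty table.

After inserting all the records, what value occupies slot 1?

278: h=3 => slot 3
987: h=0 => slot 0
560: h=0, probe 0,1 => slot 1
351: h=2 => slot 2
Table: [987, 560, 351, 278, -, -, -]

560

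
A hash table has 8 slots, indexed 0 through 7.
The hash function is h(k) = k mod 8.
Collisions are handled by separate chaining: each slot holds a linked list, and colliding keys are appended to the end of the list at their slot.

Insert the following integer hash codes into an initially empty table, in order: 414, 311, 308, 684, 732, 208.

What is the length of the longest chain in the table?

414 → bucket 6
311 → bucket 7
308 → bucket 4
684 → bucket 4 (collision)
732 → bucket 4 (collision)
208 → bucket 0
Final buckets:
0: 208
1: —
2: —
3: —
4: 308 -> 684 -> 732
5: —
6: 414
7: 311

3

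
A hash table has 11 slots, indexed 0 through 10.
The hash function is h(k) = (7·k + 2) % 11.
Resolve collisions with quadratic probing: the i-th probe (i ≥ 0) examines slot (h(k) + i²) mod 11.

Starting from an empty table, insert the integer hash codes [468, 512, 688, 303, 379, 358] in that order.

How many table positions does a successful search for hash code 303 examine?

4

Insert 468: h=0, slot 0 empty -> index 0.
Insert 512: h=0, slot 0 occupied -> index 1.
Insert 688: h=0, slots 0,1 occupied -> index 4.
Insert 303: h=0, slots 0,1,4 occupied -> index 9.
Insert 379: h=4, slot 4 occupied -> index 5.
Insert 358: h=0, slots 0,1,4,9,5 occupied -> index 3.
Table: [468, 512, —, 358, 688, 379, —, —, —, 303, —]
Lookup 303: h=0, probe 0,1,4,9 → found at 9.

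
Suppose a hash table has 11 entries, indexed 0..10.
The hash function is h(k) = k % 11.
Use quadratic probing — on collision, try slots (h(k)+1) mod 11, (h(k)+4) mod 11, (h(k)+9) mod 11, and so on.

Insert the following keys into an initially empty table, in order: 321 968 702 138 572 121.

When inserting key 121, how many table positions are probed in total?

3

321 hashes to 2; slot 2 is free => place at 2.
968 hashes to 0; slot 0 is free => place at 0.
702 hashes to 9; slot 9 is free => place at 9.
138 hashes to 6; slot 6 is free => place at 6.
572 hashes to 0; 0 taken => place at 1.
121 hashes to 0; 0,1 taken => place at 4.
Table: [968, 572, 321, —, 121, —, 138, —, —, 702, —]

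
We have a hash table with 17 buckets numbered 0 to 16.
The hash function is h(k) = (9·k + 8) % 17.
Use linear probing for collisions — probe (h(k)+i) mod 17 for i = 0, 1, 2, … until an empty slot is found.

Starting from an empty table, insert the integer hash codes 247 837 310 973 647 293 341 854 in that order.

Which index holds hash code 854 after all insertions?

14

247 hashes to 4; slot 4 is free -> place at 4.
837 hashes to 10; slot 10 is free -> place at 10.
310 hashes to 10; 10 taken -> place at 11.
973 hashes to 10; 10,11 taken -> place at 12.
647 hashes to 0; slot 0 is free -> place at 0.
293 hashes to 10; 10,11,12 taken -> place at 13.
341 hashes to 0; 0 taken -> place at 1.
854 hashes to 10; 10,11,12,13 taken -> place at 14.
Table: [647, 341, _, _, 247, _, _, _, _, _, 837, 310, 973, 293, 854, _, _]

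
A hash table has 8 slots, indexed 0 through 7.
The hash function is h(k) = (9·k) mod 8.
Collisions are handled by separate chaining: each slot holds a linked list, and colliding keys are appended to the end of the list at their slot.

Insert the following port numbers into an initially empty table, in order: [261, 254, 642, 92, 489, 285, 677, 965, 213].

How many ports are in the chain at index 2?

1

261 → bucket 5
254 → bucket 6
642 → bucket 2
92 → bucket 4
489 → bucket 1
285 → bucket 5 (collision)
677 → bucket 5 (collision)
965 → bucket 5 (collision)
213 → bucket 5 (collision)
Final buckets:
0: -
1: 489
2: 642
3: -
4: 92
5: 261 -> 285 -> 677 -> 965 -> 213
6: 254
7: -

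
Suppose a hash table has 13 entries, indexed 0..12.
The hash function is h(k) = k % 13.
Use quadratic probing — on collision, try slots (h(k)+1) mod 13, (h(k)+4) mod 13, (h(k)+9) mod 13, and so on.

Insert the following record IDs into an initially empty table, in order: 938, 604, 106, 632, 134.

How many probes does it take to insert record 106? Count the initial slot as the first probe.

2

938 hashes to 2; slot 2 is free → place at 2.
604 hashes to 6; slot 6 is free → place at 6.
106 hashes to 2; 2 taken → place at 3.
632 hashes to 8; slot 8 is free → place at 8.
134 hashes to 4; slot 4 is free → place at 4.
Table: [_, _, 938, 106, 134, _, 604, _, 632, _, _, _, _]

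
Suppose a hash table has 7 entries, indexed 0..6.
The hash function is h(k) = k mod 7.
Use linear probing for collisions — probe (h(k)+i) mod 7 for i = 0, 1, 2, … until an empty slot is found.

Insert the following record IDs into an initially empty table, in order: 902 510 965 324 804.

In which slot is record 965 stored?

1

902 hashes to 6; slot 6 is free -> place at 6.
510 hashes to 6; 6 taken -> place at 0.
965 hashes to 6; 6,0 taken -> place at 1.
324 hashes to 2; slot 2 is free -> place at 2.
804 hashes to 6; 6,0,1,2 taken -> place at 3.
Table: [510, 965, 324, 804, -, -, 902]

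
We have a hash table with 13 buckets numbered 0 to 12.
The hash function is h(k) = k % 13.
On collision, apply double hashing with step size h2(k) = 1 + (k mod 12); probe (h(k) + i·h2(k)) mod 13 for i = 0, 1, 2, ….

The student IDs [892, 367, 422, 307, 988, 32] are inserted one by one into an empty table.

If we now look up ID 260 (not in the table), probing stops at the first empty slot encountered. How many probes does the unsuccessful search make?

2

892: h=8 → slot 8
367: h=3 → slot 3
422: h=6 → slot 6
307: h=8, h2=8, probe 8,3,11 → slot 11
988: h=0 → slot 0
32: h=6, h2=9, probe 6,2 → slot 2
Table: [988, -, 32, 367, -, -, 422, -, 892, -, -, 307, -]
Lookup 260: h=0, h2=9, probe 0,9 → slot 9 empty, not found.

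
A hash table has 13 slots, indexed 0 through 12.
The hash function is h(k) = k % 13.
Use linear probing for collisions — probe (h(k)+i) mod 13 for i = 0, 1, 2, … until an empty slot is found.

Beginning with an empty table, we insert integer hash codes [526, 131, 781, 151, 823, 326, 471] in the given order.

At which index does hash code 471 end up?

526 hashes to 6; slot 6 is free => place at 6.
131 hashes to 1; slot 1 is free => place at 1.
781 hashes to 1; 1 taken => place at 2.
151 hashes to 8; slot 8 is free => place at 8.
823 hashes to 4; slot 4 is free => place at 4.
326 hashes to 1; 1,2 taken => place at 3.
471 hashes to 3; 3,4 taken => place at 5.
Table: [., 131, 781, 326, 823, 471, 526, ., 151, ., ., ., .]

5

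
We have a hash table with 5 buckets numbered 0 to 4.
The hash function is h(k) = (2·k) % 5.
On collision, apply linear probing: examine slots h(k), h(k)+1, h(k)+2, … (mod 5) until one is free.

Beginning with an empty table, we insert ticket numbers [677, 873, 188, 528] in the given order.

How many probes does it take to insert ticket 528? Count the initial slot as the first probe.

3

677 hashes to 4; slot 4 is free → place at 4.
873 hashes to 1; slot 1 is free → place at 1.
188 hashes to 1; 1 taken → place at 2.
528 hashes to 1; 1,2 taken → place at 3.
Table: [_, 873, 188, 528, 677]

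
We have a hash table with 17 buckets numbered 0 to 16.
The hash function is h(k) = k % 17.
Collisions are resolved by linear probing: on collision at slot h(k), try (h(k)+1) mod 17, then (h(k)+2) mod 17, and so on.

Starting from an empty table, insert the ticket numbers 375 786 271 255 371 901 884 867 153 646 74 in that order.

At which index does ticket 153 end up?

6

375: h=1 -> slot 1
786: h=4 -> slot 4
271: h=16 -> slot 16
255: h=0 -> slot 0
371: h=14 -> slot 14
901: h=0, probe 0,1,2 -> slot 2
884: h=0, probe 0,1,2,3 -> slot 3
867: h=0, probe 0,1,2,3,4,5 -> slot 5
153: h=0, probe 0,1,2,3,4,5,6 -> slot 6
646: h=0, probe 0,1,2,3,4,5,6,7 -> slot 7
74: h=6, probe 6,7,8 -> slot 8
Table: [255, 375, 901, 884, 786, 867, 153, 646, 74, ., ., ., ., ., 371, ., 271]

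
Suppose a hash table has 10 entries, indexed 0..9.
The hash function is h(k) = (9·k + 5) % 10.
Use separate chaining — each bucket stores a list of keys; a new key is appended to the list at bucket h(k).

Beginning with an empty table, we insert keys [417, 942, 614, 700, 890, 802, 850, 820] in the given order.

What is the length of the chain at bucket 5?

417 -> bucket 8
942 -> bucket 3
614 -> bucket 1
700 -> bucket 5
890 -> bucket 5 (collision)
802 -> bucket 3 (collision)
850 -> bucket 5 (collision)
820 -> bucket 5 (collision)
Final buckets:
0: _
1: 614
2: _
3: 942 -> 802
4: _
5: 700 -> 890 -> 850 -> 820
6: _
7: _
8: 417
9: _

4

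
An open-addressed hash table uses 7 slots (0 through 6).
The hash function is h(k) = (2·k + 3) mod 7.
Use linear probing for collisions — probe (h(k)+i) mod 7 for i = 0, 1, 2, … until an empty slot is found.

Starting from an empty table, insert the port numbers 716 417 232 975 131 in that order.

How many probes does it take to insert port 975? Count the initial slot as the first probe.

2

716: h=0 => slot 0
417: h=4 => slot 4
232: h=5 => slot 5
975: h=0, probe 0,1 => slot 1
131: h=6 => slot 6
Table: [716, 975, _, _, 417, 232, 131]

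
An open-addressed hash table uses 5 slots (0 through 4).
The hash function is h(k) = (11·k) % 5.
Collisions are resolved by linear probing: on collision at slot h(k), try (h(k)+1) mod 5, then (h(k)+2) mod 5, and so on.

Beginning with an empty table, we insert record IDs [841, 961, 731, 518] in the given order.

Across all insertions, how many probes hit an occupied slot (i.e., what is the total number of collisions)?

4

841 hashes to 1; slot 1 is free → place at 1.
961 hashes to 1; 1 taken → place at 2.
731 hashes to 1; 1,2 taken → place at 3.
518 hashes to 3; 3 taken → place at 4.
Table: [∅, 841, 961, 731, 518]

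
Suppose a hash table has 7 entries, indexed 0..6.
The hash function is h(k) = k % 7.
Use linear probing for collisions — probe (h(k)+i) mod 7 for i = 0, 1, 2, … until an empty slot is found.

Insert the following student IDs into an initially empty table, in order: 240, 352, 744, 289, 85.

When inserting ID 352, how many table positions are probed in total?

Insert 240: h=2, slot 2 empty -> index 2.
Insert 352: h=2, slot 2 occupied -> index 3.
Insert 744: h=2, slots 2,3 occupied -> index 4.
Insert 289: h=2, slots 2,3,4 occupied -> index 5.
Insert 85: h=1, slot 1 empty -> index 1.
Table: [—, 85, 240, 352, 744, 289, —]

2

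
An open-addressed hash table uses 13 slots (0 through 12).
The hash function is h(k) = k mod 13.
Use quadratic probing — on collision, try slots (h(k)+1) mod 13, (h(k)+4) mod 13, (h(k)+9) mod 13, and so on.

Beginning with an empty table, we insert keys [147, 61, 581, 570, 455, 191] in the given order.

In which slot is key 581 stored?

Insert 147: h=4, slot 4 empty => index 4.
Insert 61: h=9, slot 9 empty => index 9.
Insert 581: h=9, slot 9 occupied => index 10.
Insert 570: h=11, slot 11 empty => index 11.
Insert 455: h=0, slot 0 empty => index 0.
Insert 191: h=9, slots 9,10,0 occupied => index 5.
Table: [455, -, -, -, 147, 191, -, -, -, 61, 581, 570, -]

10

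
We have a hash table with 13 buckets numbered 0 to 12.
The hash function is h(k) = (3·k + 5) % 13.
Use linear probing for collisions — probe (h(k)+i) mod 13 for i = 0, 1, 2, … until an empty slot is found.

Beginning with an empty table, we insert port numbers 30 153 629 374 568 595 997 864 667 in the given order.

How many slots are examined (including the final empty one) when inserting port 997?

3

30: h=4 => slot 4
153: h=9 => slot 9
629: h=7 => slot 7
374: h=9, probe 9,10 => slot 10
568: h=6 => slot 6
595: h=9, probe 9,10,11 => slot 11
997: h=6, probe 6,7,8 => slot 8
864: h=10, probe 10,11,12 => slot 12
667: h=4, probe 4,5 => slot 5
Table: [∅, ∅, ∅, ∅, 30, 667, 568, 629, 997, 153, 374, 595, 864]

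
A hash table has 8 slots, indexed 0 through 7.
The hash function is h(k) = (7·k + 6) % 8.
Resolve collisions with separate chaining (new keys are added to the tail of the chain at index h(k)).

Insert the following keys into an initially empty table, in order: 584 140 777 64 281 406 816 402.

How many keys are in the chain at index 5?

Insert 584: h=6, bucket 6 empty → new chain.
Insert 140: h=2, bucket 2 empty → new chain.
Insert 777: h=5, bucket 5 empty → new chain.
Insert 64: h=6, bucket 6 nonempty → append to chain.
Insert 281: h=5, bucket 5 nonempty → append to chain.
Insert 406: h=0, bucket 0 empty → new chain.
Insert 816: h=6, bucket 6 nonempty → append to chain.
Insert 402: h=4, bucket 4 empty → new chain.
Final buckets:
0: 406
1: ∅
2: 140
3: ∅
4: 402
5: 777 -> 281
6: 584 -> 64 -> 816
7: ∅

2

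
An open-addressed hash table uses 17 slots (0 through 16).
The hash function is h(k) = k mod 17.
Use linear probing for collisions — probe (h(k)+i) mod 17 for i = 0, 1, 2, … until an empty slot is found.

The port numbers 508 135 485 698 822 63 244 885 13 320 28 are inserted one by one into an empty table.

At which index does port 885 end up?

2

Insert 508: h=15, slot 15 empty => index 15.
Insert 135: h=16, slot 16 empty => index 16.
Insert 485: h=9, slot 9 empty => index 9.
Insert 698: h=1, slot 1 empty => index 1.
Insert 822: h=6, slot 6 empty => index 6.
Insert 63: h=12, slot 12 empty => index 12.
Insert 244: h=6, slot 6 occupied => index 7.
Insert 885: h=1, slot 1 occupied => index 2.
Insert 13: h=13, slot 13 empty => index 13.
Insert 320: h=14, slot 14 empty => index 14.
Insert 28: h=11, slot 11 empty => index 11.
Table: [_, 698, 885, _, _, _, 822, 244, _, 485, _, 28, 63, 13, 320, 508, 135]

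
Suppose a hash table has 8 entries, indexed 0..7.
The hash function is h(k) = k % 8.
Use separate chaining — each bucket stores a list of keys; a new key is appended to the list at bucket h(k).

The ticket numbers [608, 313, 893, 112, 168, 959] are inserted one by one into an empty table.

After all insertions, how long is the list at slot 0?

608 -> bucket 0
313 -> bucket 1
893 -> bucket 5
112 -> bucket 0 (collision)
168 -> bucket 0 (collision)
959 -> bucket 7
Final buckets:
0: 608 -> 112 -> 168
1: 313
2: .
3: .
4: .
5: 893
6: .
7: 959

3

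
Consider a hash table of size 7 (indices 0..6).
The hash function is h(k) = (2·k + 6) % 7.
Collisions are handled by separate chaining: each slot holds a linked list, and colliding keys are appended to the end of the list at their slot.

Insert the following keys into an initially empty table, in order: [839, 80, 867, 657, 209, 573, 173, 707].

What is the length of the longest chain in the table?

839 -> bucket 4
80 -> bucket 5
867 -> bucket 4 (collision)
657 -> bucket 4 (collision)
209 -> bucket 4 (collision)
573 -> bucket 4 (collision)
173 -> bucket 2
707 -> bucket 6
Final buckets:
0: _
1: _
2: 173
3: _
4: 839 -> 867 -> 657 -> 209 -> 573
5: 80
6: 707

5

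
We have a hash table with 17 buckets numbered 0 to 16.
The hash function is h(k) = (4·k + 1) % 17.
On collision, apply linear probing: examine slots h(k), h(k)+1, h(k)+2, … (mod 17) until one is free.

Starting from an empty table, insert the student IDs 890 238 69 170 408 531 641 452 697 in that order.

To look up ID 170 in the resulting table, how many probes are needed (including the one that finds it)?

2

890 hashes to 8; slot 8 is free -> place at 8.
238 hashes to 1; slot 1 is free -> place at 1.
69 hashes to 5; slot 5 is free -> place at 5.
170 hashes to 1; 1 taken -> place at 2.
408 hashes to 1; 1,2 taken -> place at 3.
531 hashes to 0; slot 0 is free -> place at 0.
641 hashes to 15; slot 15 is free -> place at 15.
452 hashes to 7; slot 7 is free -> place at 7.
697 hashes to 1; 1,2,3 taken -> place at 4.
Table: [531, 238, 170, 408, 697, 69, ., 452, 890, ., ., ., ., ., ., 641, .]
Lookup 170: h=1, probe 1,2 → found at 2.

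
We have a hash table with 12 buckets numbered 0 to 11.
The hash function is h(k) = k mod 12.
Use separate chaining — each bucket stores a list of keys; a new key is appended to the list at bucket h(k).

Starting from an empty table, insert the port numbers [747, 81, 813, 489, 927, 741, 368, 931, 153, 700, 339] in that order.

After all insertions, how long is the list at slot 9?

Insert 747: h=3, bucket 3 empty -> new chain.
Insert 81: h=9, bucket 9 empty -> new chain.
Insert 813: h=9, bucket 9 nonempty -> append to chain.
Insert 489: h=9, bucket 9 nonempty -> append to chain.
Insert 927: h=3, bucket 3 nonempty -> append to chain.
Insert 741: h=9, bucket 9 nonempty -> append to chain.
Insert 368: h=8, bucket 8 empty -> new chain.
Insert 931: h=7, bucket 7 empty -> new chain.
Insert 153: h=9, bucket 9 nonempty -> append to chain.
Insert 700: h=4, bucket 4 empty -> new chain.
Insert 339: h=3, bucket 3 nonempty -> append to chain.
Final buckets:
0: .
1: .
2: .
3: 747 -> 927 -> 339
4: 700
5: .
6: .
7: 931
8: 368
9: 81 -> 813 -> 489 -> 741 -> 153
10: .
11: .

5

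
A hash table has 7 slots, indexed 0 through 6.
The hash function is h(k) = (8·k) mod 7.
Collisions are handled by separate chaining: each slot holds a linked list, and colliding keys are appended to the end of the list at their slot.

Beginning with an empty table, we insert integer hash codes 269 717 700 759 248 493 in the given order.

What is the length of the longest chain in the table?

Insert 269: h=3, bucket 3 empty → new chain.
Insert 717: h=3, bucket 3 nonempty → append to chain.
Insert 700: h=0, bucket 0 empty → new chain.
Insert 759: h=3, bucket 3 nonempty → append to chain.
Insert 248: h=3, bucket 3 nonempty → append to chain.
Insert 493: h=3, bucket 3 nonempty → append to chain.
Final buckets:
0: 700
1: _
2: _
3: 269 -> 717 -> 759 -> 248 -> 493
4: _
5: _
6: _

5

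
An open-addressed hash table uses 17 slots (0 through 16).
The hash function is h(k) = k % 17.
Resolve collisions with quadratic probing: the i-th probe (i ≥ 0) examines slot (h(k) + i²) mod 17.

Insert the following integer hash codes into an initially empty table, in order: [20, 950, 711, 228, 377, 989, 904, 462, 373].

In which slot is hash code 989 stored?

Insert 20: h=3, slot 3 empty → index 3.
Insert 950: h=15, slot 15 empty → index 15.
Insert 711: h=14, slot 14 empty → index 14.
Insert 228: h=7, slot 7 empty → index 7.
Insert 377: h=3, slot 3 occupied → index 4.
Insert 989: h=3, slots 3,4,7 occupied → index 12.
Insert 904: h=3, slots 3,4,7,12 occupied → index 2.
Insert 462: h=3, slots 3,4,7,12,2 occupied → index 11.
Insert 373: h=16, slot 16 empty → index 16.
Table: [—, —, 904, 20, 377, —, —, 228, —, —, —, 462, 989, —, 711, 950, 373]

12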